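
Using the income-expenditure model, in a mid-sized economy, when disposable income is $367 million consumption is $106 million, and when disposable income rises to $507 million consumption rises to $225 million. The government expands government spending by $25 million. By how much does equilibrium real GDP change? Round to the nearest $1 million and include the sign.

MPC = ΔC/ΔYd = (225 − 106)/(507 − 367) = 119/140 = 0.85.
Government-spending multiplier = 1/(1 − MPC) = 1/(1 − 0.85) = 1/0.15 ≈ 6.667.
ΔY = k × ΔG = (+$25 million) / 0.15 ≈ +$167 million.

+$167 million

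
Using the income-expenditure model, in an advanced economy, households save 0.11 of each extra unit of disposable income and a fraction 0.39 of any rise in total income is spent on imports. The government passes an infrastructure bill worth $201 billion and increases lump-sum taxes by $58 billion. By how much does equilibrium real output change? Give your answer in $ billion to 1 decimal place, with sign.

MPC = 1 − MPS = 1 − 0.11 = 0.89.
Expenditure multiplier = 1/(1 − c + m) = 1/(1 − 0.89 + 0.39) = 1/0.5 = 2.
ΔG contributes k·ΔG = (+$201 billion) / 0.5 = +$402 billion.
ΔT of +$58 billion changes first-round spending by −c·ΔT = −$51.62 billion, contributing k·(−c·ΔT) = (−$51.62 billion) / 0.5 ≈ −$103.2 billion.
Net ΔY = k(ΔG − c·ΔT) = (+$149.38 billion) / 0.5 ≈ +$298.8 billion.

+$298.8 billion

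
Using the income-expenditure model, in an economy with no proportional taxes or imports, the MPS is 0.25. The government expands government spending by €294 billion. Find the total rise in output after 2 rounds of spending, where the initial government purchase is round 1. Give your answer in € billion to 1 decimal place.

MPC = 1 − MPS = 1 − 0.25 = 0.75.
Round 1 adds ΔG = €294 billion; each later round is MPC = 0.75 times the previous.
After 2 rounds: 294 + 220.5 = ΔG·(1 − c^2)/(1 − c) = 294 × (1 − 0.5625)/0.25 = €514.5 billion.

€514.5 billion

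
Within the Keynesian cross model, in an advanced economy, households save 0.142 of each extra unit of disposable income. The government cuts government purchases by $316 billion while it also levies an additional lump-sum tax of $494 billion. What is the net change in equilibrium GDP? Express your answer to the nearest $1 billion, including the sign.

−$5,210 billion

MPC = 1 − MPS = 1 − 0.142 = 0.858.
Expenditure multiplier = 1/(1 − MPC) = 1/(1 − 0.858) = 1/0.142 ≈ 7.042.
ΔG contributes k·ΔG = (−$316 billion) / 0.142 ≈ −$2,225.4 billion.
ΔT of +$494 billion changes first-round spending by −c·ΔT = −$423.852 billion, contributing k·(−c·ΔT) = (−$423.852 billion) / 0.142 ≈ −$2,984.9 billion.
Net ΔY = k(ΔG − c·ΔT) = (−$739.852 billion) / 0.142 ≈ −$5,210 billion.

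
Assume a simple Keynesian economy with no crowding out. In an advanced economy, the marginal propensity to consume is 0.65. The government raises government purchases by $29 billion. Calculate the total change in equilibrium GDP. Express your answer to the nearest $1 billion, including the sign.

Spending multiplier = 1/(1 − MPC) = 1/(1 − 0.65) = 1/0.35 ≈ 2.857.
ΔY = k × ΔG = (+$29 billion) / 0.35 ≈ +$83 billion.

+$83 billion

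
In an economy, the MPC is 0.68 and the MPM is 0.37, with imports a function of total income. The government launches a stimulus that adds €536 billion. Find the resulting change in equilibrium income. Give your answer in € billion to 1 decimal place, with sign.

Expenditure multiplier = 1/(1 − c + m) = 1/(1 − 0.68 + 0.37) = 1/0.69 ≈ 1.449.
ΔY = k × ΔG = (+€536 billion) / 0.69 ≈ +€776.8 billion.

+€776.8 billion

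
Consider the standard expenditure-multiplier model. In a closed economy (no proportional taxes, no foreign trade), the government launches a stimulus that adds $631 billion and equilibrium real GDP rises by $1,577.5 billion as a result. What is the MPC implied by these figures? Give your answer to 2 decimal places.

Implied spending multiplier k = ΔY/ΔG = 1,577.5/631 = 2.5.
Since k = 1/(1 − MPC), MPC = 1 − 1/k = 1 − ΔG/ΔY = 1 − 631/1,577.5 = 0.60.

0.60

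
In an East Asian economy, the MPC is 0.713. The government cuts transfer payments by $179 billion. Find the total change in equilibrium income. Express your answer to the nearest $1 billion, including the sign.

−$445 billion

The transfer change shifts disposable income by −$179 billion, so first-round consumption changes by c·ΔTR = 0.713 × (−$179 billion) = −$127.627 billion.
Expenditure multiplier = 1/(1 − MPC) = 1/(1 − 0.713) = 1/0.287 ≈ 3.484.
The transfer multiplier is c × k ≈ 2.484, so ΔY = k × (c·ΔTR) = (−$127.627 billion) / 0.287 ≈ −$445 billion.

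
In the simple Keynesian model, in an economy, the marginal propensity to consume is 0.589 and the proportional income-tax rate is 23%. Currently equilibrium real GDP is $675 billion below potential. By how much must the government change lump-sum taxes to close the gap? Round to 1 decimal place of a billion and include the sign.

Spending multiplier = 1/(1 − c(1−t)) = 1/(1 − 0.589×0.77) = 1/0.54647 ≈ 1.83.
Tax multiplier = −c·k = −0.589/0.54647 ≈ −1.078. Need ΔY = +$675 billion, so ΔT = ΔY/(−c·k) = −(+$675 billion) × 0.54647 / 0.589 ≈ −$626.3 billion.
The government should cut lump-sum taxes by $626.3 billion.

−$626.3 billion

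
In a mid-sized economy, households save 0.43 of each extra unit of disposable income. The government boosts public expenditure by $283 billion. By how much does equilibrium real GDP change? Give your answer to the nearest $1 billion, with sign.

MPC = 1 − MPS = 1 − 0.43 = 0.57.
Government-spending multiplier = 1/(1 − MPC) = 1/(1 − 0.57) = 1/0.43 ≈ 2.326.
ΔY = k × ΔG = (+$283 billion) / 0.43 ≈ +$658 billion.

+$658 billion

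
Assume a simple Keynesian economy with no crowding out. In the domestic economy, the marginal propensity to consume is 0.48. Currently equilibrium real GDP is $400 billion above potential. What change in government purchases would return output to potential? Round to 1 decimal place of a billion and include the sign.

−$208.0 billion

Spending multiplier = 1/(1 − MPC) = 1/(1 − 0.48) = 1/0.52 ≈ 1.923.
Need ΔY = −$400 billion, so ΔG = ΔY/k = (−$400 billion) × 0.52 = −$208 billion.
The government should cut government purchases by $208 billion.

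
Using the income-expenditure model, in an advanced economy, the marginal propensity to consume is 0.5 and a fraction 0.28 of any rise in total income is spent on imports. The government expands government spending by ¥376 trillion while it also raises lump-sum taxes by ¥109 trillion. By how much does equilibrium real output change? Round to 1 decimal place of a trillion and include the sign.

+¥412.2 trillion

Expenditure multiplier = 1/(1 − c + m) = 1/(1 − 0.5 + 0.28) = 1/0.78 ≈ 1.282.
ΔG contributes k·ΔG = (+¥376 trillion) / 0.78 ≈ +¥482.1 trillion.
ΔT of +¥109 trillion changes first-round spending by −c·ΔT = −¥54.5 trillion, contributing k·(−c·ΔT) = (−¥54.5 trillion) / 0.78 ≈ −¥69.9 trillion.
Net ΔY = k(ΔG − c·ΔT) = (+¥321.5 trillion) / 0.78 ≈ +¥412.2 trillion.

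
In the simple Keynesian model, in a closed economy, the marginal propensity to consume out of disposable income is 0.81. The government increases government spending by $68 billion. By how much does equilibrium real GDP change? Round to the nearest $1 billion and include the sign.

Government-spending multiplier = 1/(1 − MPC) = 1/(1 − 0.81) = 1/0.19 ≈ 5.263.
ΔY = k × ΔG = (+$68 billion) / 0.19 ≈ +$358 billion.

+$358 billion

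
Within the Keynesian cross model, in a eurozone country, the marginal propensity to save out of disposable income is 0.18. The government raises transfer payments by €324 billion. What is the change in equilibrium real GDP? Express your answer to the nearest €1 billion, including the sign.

+€1,476 billion

MPC = 1 − MPS = 1 − 0.18 = 0.82.
The transfer change shifts disposable income by +€324 billion, so first-round consumption changes by c·ΔTR = 0.82 × (+€324 billion) = +€265.68 billion.
Expenditure multiplier = 1/(1 − MPC) = 1/(1 − 0.82) = 1/0.18 ≈ 5.556.
The transfer multiplier is c × k ≈ 4.556, so ΔY = k × (c·ΔTR) = (+€265.68 billion) / 0.18 = +€1,476 billion.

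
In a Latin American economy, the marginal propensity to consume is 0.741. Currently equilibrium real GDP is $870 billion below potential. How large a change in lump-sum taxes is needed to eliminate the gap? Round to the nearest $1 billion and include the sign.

Spending multiplier = 1/(1 − MPC) = 1/(1 − 0.741) = 1/0.259 ≈ 3.861.
Tax multiplier = −c·k = −0.741/0.259 ≈ −2.861. Need ΔY = +$870 billion, so ΔT = ΔY/(−c·k) = −(+$870 billion) × 0.259 / 0.741 ≈ −$304 billion.
The government should cut lump-sum taxes by $304 billion.

−$304 billion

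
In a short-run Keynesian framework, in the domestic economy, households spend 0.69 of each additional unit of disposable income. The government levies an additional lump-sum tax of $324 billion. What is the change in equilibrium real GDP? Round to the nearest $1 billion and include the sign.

A lump-sum tax change of +$324 billion shifts disposable income by −$324 billion; first-round consumption changes by −c × ΔT = −0.69 × (+$324 billion) = −$223.56 billion.
Expenditure multiplier = 1/(1 − MPC) = 1/(1 − 0.69) = 1/0.31 ≈ 3.226.
The tax multiplier is −c × k ≈ −2.226, so ΔY = k × (−c·ΔT) = (−$223.56 billion) / 0.31 ≈ −$721 billion.

−$721 billion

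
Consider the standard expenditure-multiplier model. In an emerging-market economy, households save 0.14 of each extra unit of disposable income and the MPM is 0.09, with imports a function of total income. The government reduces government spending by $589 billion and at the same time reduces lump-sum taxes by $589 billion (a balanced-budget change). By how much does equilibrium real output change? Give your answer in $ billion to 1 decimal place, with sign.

MPC = 1 − MPS = 1 − 0.14 = 0.86.
Expenditure multiplier = 1/(1 − c + m) = 1/(1 − 0.86 + 0.09) = 1/0.23 ≈ 4.348.
ΔG contributes k·ΔG = (−$589 billion) / 0.23 ≈ −$2,560.9 billion.
ΔT of −$589 billion changes first-round spending by −c·ΔT = +$506.54 billion, contributing k·(−c·ΔT) = (+$506.54 billion) / 0.23 ≈ +$2,202.3 billion.
Net ΔY = k(ΔG − c·ΔT) = (−$82.46 billion) / 0.23 ≈ −$358.5 billion.

−$358.5 billion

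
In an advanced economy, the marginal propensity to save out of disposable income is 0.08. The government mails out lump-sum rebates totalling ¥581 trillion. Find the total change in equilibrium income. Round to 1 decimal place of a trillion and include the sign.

+¥6,681.5 trillion

MPC = 1 − MPS = 1 − 0.08 = 0.92.
A lump-sum tax change of −¥581 trillion shifts disposable income by +¥581 trillion; first-round consumption changes by −c × ΔT = −0.92 × (−¥581 trillion) = +¥534.52 trillion.
Expenditure multiplier = 1/(1 − MPC) = 1/(1 − 0.92) = 1/0.08 = 12.5.
The tax multiplier is −c × k = −11.5, so ΔY = k × (−c·ΔT) = (+¥534.52 trillion) / 0.08 = +¥6,681.5 trillion.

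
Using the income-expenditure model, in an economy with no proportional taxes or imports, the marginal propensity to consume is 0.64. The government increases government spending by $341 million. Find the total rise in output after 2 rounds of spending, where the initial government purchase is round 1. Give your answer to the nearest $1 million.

Round 1 adds ΔG = $341 million; each later round is MPC = 0.64 times the previous.
After 2 rounds: 341 + 218.24 = ΔG·(1 − c^2)/(1 − c) = 341 × (1 − 0.4096)/0.36 ≈ $559 million.

$559 million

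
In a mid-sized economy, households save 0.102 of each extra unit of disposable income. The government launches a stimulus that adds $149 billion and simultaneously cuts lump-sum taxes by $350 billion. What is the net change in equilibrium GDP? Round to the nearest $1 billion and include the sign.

MPC = 1 − MPS = 1 − 0.102 = 0.898.
Expenditure multiplier = 1/(1 − MPC) = 1/(1 − 0.898) = 1/0.102 ≈ 9.804.
ΔG contributes k·ΔG = (+$149 billion) / 0.102 ≈ +$1,460.8 billion.
ΔT of −$350 billion changes first-round spending by −c·ΔT = +$314.3 billion, contributing k·(−c·ΔT) = (+$314.3 billion) / 0.102 ≈ +$3,081.4 billion.
Net ΔY = k(ΔG − c·ΔT) = (+$463.3 billion) / 0.102 ≈ +$4,542 billion.

+$4,542 billion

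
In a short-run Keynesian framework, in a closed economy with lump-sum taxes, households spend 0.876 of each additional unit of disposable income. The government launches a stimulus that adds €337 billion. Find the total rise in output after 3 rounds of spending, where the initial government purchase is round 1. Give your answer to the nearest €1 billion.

€891 billion

Round 1 adds ΔG = €337 billion; each later round is MPC = 0.876 times the previous.
After 3 rounds: 337 + 295.212 + 258.605712 = ΔG·(1 − c^3)/(1 − c) = 337 × (1 − 0.672221376)/0.124 ≈ €891 billion.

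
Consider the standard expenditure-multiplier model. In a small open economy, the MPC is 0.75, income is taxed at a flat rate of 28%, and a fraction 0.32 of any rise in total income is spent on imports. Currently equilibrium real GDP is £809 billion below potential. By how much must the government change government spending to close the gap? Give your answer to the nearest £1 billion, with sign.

Spending multiplier = 1/(1 − c(1−t) + m) = 1/(1 − 0.75×0.72 + 0.32) = 1/0.78 ≈ 1.282.
Need ΔY = +£809 billion, so ΔG = ΔY/k = (+£809 billion) × 0.78 ≈ +£631 billion.
The government should increase government spending by £631 billion.

+£631 billion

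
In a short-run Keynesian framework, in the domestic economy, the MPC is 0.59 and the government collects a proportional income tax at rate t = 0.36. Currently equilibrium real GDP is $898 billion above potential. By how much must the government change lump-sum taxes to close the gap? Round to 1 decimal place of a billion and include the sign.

+$947.3 billion

Spending multiplier = 1/(1 − c(1−t)) = 1/(1 − 0.59×0.64) = 1/0.6224 ≈ 1.607.
Tax multiplier = −c·k = −0.59/0.6224 ≈ −0.948. Need ΔY = −$898 billion, so ΔT = ΔY/(−c·k) = −(−$898 billion) × 0.6224 / 0.59 ≈ +$947.3 billion.
The government should raise lump-sum taxes by $947.3 billion.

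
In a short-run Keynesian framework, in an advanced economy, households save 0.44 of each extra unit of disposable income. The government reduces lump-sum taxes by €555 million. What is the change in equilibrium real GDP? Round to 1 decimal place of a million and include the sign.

+€706.4 million

MPC = 1 − MPS = 1 − 0.44 = 0.56.
A lump-sum tax change of −€555 million shifts disposable income by +€555 million; first-round consumption changes by −c × ΔT = −0.56 × (−€555 million) = +€310.8 million.
Expenditure multiplier = 1/(1 − MPC) = 1/(1 − 0.56) = 1/0.44 ≈ 2.273.
The tax multiplier is −c × k ≈ −1.273, so ΔY = k × (−c·ΔT) = (+€310.8 million) / 0.44 ≈ +€706.4 million.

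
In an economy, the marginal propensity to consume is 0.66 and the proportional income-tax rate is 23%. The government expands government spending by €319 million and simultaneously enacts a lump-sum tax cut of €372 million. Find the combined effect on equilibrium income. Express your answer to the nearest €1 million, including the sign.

+€1,148 million

Expenditure multiplier = 1/(1 − c(1−t)) = 1/(1 − 0.66×0.77) = 1/0.4918 ≈ 2.033.
ΔG contributes k·ΔG = (+€319 million) / 0.4918 ≈ +€648.6 million.
ΔT of −€372 million changes first-round spending by −c·ΔT = +€245.52 million, contributing k·(−c·ΔT) = (+€245.52 million) / 0.4918 ≈ +€499.2 million.
Net ΔY = k(ΔG − c·ΔT) = (+€564.52 million) / 0.4918 ≈ +€1,148 million.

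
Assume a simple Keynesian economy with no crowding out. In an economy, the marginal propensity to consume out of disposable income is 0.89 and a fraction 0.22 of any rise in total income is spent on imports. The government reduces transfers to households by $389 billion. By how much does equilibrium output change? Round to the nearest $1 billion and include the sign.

−$1,049 billion

The transfer change shifts disposable income by −$389 billion, so first-round consumption changes by c·ΔTR = 0.89 × (−$389 billion) = −$346.21 billion.
Expenditure multiplier = 1/(1 − c + m) = 1/(1 − 0.89 + 0.22) = 1/0.33 ≈ 3.03.
The transfer multiplier is c × k ≈ 2.697, so ΔY = k × (c·ΔTR) = (−$346.21 billion) / 0.33 ≈ −$1,049 billion.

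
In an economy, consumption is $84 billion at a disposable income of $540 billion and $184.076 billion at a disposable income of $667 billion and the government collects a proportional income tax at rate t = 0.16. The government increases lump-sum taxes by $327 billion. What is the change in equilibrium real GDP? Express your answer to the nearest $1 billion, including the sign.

−$762 billion

MPC = ΔC/ΔYd = (184.076 − 84)/(667 − 540) = 100.076/127 = 0.788.
A lump-sum tax change of +$327 billion shifts disposable income by −$327 billion; first-round consumption changes by −c × ΔT = −0.788 × (+$327 billion) = −$257.676 billion.
Expenditure multiplier = 1/(1 − c(1−t)) = 1/(1 − 0.788×0.84) = 1/0.33808 ≈ 2.958.
The tax multiplier is −c × k ≈ −2.331, so ΔY = k × (−c·ΔT) = (−$257.676 billion) / 0.33808 ≈ −$762 billion.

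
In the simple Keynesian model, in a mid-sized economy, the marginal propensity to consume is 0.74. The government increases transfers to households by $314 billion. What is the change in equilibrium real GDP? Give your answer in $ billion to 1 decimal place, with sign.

The transfer change shifts disposable income by +$314 billion, so first-round consumption changes by c·ΔTR = 0.74 × (+$314 billion) = +$232.36 billion.
Expenditure multiplier = 1/(1 − MPC) = 1/(1 − 0.74) = 1/0.26 ≈ 3.846.
The transfer multiplier is c × k ≈ 2.846, so ΔY = k × (c·ΔTR) = (+$232.36 billion) / 0.26 ≈ +$893.7 billion.

+$893.7 billion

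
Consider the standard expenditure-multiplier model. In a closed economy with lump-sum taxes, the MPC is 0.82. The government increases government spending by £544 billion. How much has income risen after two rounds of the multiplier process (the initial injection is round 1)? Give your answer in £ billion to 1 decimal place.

£990.1 billion

Round 1 adds ΔG = £544 billion; each later round is MPC = 0.82 times the previous.
After 2 rounds: 544 + 446.08 = ΔG·(1 − c^2)/(1 − c) = 544 × (1 − 0.6724)/0.18 ≈ £990.1 billion.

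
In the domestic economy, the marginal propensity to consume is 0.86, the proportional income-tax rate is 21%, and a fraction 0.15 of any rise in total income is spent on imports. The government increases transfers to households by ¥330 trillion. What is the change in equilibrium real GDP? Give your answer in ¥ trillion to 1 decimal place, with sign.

The transfer change shifts disposable income by +¥330 trillion, so first-round consumption changes by c·ΔTR = 0.86 × (+¥330 trillion) = +¥283.8 trillion.
Expenditure multiplier = 1/(1 − c(1−t) + m) = 1/(1 − 0.86×0.79 + 0.15) = 1/0.4706 ≈ 2.125.
The transfer multiplier is c × k ≈ 1.827, so ΔY = k × (c·ΔTR) = (+¥283.8 trillion) / 0.4706 ≈ +¥603.1 trillion.

+¥603.1 trillion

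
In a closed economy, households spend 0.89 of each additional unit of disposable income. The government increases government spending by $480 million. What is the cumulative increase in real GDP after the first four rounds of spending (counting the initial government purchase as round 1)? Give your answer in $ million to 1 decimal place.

$1,625.8 million

Round 1 adds ΔG = $480 million; each later round is MPC = 0.89 times the previous.
After 4 rounds: 480 + 427.2 + 380.208 + 338.38512 = ΔG·(1 − c^4)/(1 − c) = 480 × (1 − 0.62742241)/0.11 ≈ $1,625.8 million.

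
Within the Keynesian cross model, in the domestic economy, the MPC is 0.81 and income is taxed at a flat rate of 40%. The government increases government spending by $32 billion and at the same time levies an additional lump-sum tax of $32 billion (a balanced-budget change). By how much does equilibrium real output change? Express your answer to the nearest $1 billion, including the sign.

+$12 billion

Expenditure multiplier = 1/(1 − c(1−t)) = 1/(1 − 0.81×0.6) = 1/0.514 ≈ 1.946.
ΔG contributes k·ΔG = (+$32 billion) / 0.514 ≈ +$62.3 billion.
ΔT of +$32 billion changes first-round spending by −c·ΔT = −$25.92 billion, contributing k·(−c·ΔT) = (−$25.92 billion) / 0.514 ≈ −$50.4 billion.
Net ΔY = k(ΔG − c·ΔT) = (+$6.08 billion) / 0.514 ≈ +$12 billion.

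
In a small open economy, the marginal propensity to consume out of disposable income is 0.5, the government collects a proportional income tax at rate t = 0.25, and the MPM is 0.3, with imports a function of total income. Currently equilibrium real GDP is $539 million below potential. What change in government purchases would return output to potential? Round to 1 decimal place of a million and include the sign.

Spending multiplier = 1/(1 − c(1−t) + m) = 1/(1 − 0.5×0.75 + 0.3) = 1/0.925 ≈ 1.081.
Need ΔY = +$539 million, so ΔG = ΔY/k = (+$539 million) × 0.925 ≈ +$498.6 million.
The government should increase government purchases by $498.6 million.

+$498.6 million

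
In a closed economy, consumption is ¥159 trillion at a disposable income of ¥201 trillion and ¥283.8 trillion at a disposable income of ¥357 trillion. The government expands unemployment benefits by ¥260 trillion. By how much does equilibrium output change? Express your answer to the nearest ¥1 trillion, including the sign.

+¥1,040 trillion

MPC = ΔC/ΔYd = (283.8 − 159)/(357 − 201) = 124.8/156 = 0.8.
The transfer change shifts disposable income by +¥260 trillion, so first-round consumption changes by c·ΔTR = 0.8 × (+¥260 trillion) = +¥208 trillion.
Expenditure multiplier = 1/(1 − MPC) = 1/(1 − 0.8) = 1/0.2 = 5.
The transfer multiplier is c × k = 4, so ΔY = k × (c·ΔTR) = (+¥208 trillion) / 0.2 = +¥1,040 trillion.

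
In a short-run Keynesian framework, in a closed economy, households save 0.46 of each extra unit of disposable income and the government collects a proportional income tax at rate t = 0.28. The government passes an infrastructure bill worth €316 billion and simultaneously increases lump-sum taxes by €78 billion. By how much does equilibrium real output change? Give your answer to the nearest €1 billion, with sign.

+€448 billion

MPC = 1 − MPS = 1 − 0.46 = 0.54.
Expenditure multiplier = 1/(1 − c(1−t)) = 1/(1 − 0.54×0.72) = 1/0.6112 ≈ 1.636.
ΔG contributes k·ΔG = (+€316 billion) / 0.6112 ≈ +€517 billion.
ΔT of +€78 billion changes first-round spending by −c·ΔT = −€42.12 billion, contributing k·(−c·ΔT) = (−€42.12 billion) / 0.6112 ≈ −€68.9 billion.
Net ΔY = k(ΔG − c·ΔT) = (+€273.88 billion) / 0.6112 ≈ +€448 billion.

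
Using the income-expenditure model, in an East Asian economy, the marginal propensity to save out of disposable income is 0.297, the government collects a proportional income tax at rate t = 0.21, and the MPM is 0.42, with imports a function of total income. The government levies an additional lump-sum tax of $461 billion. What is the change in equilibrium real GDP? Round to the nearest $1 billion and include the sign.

−$375 billion

MPC = 1 − MPS = 1 − 0.297 = 0.703.
A lump-sum tax change of +$461 billion shifts disposable income by −$461 billion; first-round consumption changes by −c × ΔT = −0.703 × (+$461 billion) = −$324.083 billion.
Expenditure multiplier = 1/(1 − c(1−t) + m) = 1/(1 − 0.703×0.79 + 0.42) = 1/0.86463 ≈ 1.157.
The tax multiplier is −c × k ≈ −0.813, so ΔY = k × (−c·ΔT) = (−$324.083 billion) / 0.86463 ≈ −$375 billion.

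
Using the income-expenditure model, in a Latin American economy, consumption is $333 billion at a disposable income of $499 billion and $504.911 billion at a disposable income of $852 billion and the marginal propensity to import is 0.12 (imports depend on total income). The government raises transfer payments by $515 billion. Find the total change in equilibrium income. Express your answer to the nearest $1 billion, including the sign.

+$396 billion

MPC = ΔC/ΔYd = (504.911 − 333)/(852 − 499) = 171.911/353 = 0.487.
The transfer change shifts disposable income by +$515 billion, so first-round consumption changes by c·ΔTR = 0.487 × (+$515 billion) = +$250.805 billion.
Expenditure multiplier = 1/(1 − c + m) = 1/(1 − 0.487 + 0.12) = 1/0.633 ≈ 1.58.
The transfer multiplier is c × k ≈ 0.769, so ΔY = k × (c·ΔTR) = (+$250.805 billion) / 0.633 ≈ +$396 billion.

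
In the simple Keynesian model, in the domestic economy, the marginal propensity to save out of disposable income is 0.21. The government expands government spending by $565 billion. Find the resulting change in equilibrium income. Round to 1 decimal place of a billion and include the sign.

+$2,690.5 billion

MPC = 1 − MPS = 1 − 0.21 = 0.79.
Expenditure multiplier = 1/(1 − MPC) = 1/(1 − 0.79) = 1/0.21 ≈ 4.762.
ΔY = k × ΔG = (+$565 billion) / 0.21 ≈ +$2,690.5 billion.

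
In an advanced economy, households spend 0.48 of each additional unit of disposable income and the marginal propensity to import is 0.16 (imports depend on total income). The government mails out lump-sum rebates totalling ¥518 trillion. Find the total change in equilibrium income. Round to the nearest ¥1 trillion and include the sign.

A lump-sum tax change of −¥518 trillion shifts disposable income by +¥518 trillion; first-round consumption changes by −c × ΔT = −0.48 × (−¥518 trillion) = +¥248.64 trillion.
Expenditure multiplier = 1/(1 − c + m) = 1/(1 − 0.48 + 0.16) = 1/0.68 ≈ 1.471.
The tax multiplier is −c × k ≈ −0.706, so ΔY = k × (−c·ΔT) = (+¥248.64 trillion) / 0.68 ≈ +¥366 trillion.

+¥366 trillion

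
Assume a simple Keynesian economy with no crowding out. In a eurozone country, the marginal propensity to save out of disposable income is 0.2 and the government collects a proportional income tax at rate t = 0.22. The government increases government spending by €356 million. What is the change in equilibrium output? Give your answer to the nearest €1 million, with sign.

+€947 million

MPC = 1 − MPS = 1 − 0.2 = 0.8.
Spending multiplier = 1/(1 − c(1−t)) = 1/(1 − 0.8×0.78) = 1/0.376 ≈ 2.66.
ΔY = k × ΔG = (+€356 million) / 0.376 ≈ +€947 million.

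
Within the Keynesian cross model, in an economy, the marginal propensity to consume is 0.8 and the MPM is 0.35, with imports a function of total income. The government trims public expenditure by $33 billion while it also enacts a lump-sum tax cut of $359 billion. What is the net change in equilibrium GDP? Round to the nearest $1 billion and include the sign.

+$462 billion

Expenditure multiplier = 1/(1 − c + m) = 1/(1 − 0.8 + 0.35) = 1/0.55 ≈ 1.818.
ΔG contributes k·ΔG = (−$33 billion) / 0.55 = −$60 billion.
ΔT of −$359 billion changes first-round spending by −c·ΔT = +$287.2 billion, contributing k·(−c·ΔT) = (+$287.2 billion) / 0.55 ≈ +$522.2 billion.
Net ΔY = k(ΔG − c·ΔT) = (+$254.2 billion) / 0.55 ≈ +$462 billion.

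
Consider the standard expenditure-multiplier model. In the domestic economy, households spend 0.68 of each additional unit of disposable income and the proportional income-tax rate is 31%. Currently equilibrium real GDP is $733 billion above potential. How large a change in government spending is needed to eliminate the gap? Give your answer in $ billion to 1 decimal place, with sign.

Spending multiplier = 1/(1 − c(1−t)) = 1/(1 − 0.68×0.69) = 1/0.5308 ≈ 1.884.
Need ΔY = −$733 billion, so ΔG = ΔY/k = (−$733 billion) × 0.5308 ≈ −$389.1 billion.
The government should cut government spending by $389.1 billion.

−$389.1 billion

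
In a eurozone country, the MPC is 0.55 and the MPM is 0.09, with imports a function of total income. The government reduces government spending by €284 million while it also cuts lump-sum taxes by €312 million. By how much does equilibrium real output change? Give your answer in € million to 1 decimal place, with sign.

−€208.1 million

Expenditure multiplier = 1/(1 − c + m) = 1/(1 − 0.55 + 0.09) = 1/0.54 ≈ 1.852.
ΔG contributes k·ΔG = (−€284 million) / 0.54 ≈ −€525.9 million.
ΔT of −€312 million changes first-round spending by −c·ΔT = +€171.6 million, contributing k·(−c·ΔT) = (+€171.6 million) / 0.54 ≈ +€317.8 million.
Net ΔY = k(ΔG − c·ΔT) = (−€112.4 million) / 0.54 ≈ −€208.1 million.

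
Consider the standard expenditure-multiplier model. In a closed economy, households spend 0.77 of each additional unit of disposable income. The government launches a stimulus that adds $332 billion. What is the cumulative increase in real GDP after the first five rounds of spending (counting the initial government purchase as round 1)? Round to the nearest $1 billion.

Round 1 adds ΔG = $332 billion; each later round is MPC = 0.77 times the previous.
After 5 rounds: 332 + 255.64 + 196.8428 + 151.568956 + 116.70809612 = ΔG·(1 − c^5)/(1 − c) = 332 × (1 − 0.2706784157)/0.23 ≈ $1,053 billion.

$1,053 billion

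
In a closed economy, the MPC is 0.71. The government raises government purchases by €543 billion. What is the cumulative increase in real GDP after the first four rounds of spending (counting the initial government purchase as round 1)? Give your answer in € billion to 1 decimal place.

Round 1 adds ΔG = €543 billion; each later round is MPC = 0.71 times the previous.
After 4 rounds: 543 + 385.53 + 273.7263 + 194.345673 = ΔG·(1 − c^4)/(1 − c) = 543 × (1 − 0.25411681)/0.29 ≈ €1,396.6 billion.

€1,396.6 billion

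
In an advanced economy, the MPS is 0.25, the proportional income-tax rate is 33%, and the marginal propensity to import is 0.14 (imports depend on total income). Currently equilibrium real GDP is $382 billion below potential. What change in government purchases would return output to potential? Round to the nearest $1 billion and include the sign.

MPC = 1 − MPS = 1 − 0.25 = 0.75.
Spending multiplier = 1/(1 − c(1−t) + m) = 1/(1 − 0.75×0.67 + 0.14) = 1/0.6375 ≈ 1.569.
Need ΔY = +$382 billion, so ΔG = ΔY/k = (+$382 billion) × 0.6375 ≈ +$244 billion.
The government should increase government purchases by $244 billion.

+$244 billion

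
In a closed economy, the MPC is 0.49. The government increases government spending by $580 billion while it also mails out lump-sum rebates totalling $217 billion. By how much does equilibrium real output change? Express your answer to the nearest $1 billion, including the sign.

+$1,346 billion

Expenditure multiplier = 1/(1 − MPC) = 1/(1 − 0.49) = 1/0.51 ≈ 1.961.
ΔG contributes k·ΔG = (+$580 billion) / 0.51 ≈ +$1,137.3 billion.
ΔT of −$217 billion changes first-round spending by −c·ΔT = +$106.33 billion, contributing k·(−c·ΔT) = (+$106.33 billion) / 0.51 ≈ +$208.5 billion.
Net ΔY = k(ΔG − c·ΔT) = (+$686.33 billion) / 0.51 ≈ +$1,346 billion.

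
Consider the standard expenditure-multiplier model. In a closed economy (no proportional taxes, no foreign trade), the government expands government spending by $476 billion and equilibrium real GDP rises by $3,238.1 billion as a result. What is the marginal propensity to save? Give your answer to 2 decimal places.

0.15

Implied spending multiplier k = ΔY/ΔG = 3,238.1/476 ≈ 6.8027.
Since k = 1/(1 − MPC), MPC = 1 − 1/k = 1 − ΔG/ΔY = 1 − 476/3,238.1 ≈ 0.85.
MPS = 1 − MPC = 0.15.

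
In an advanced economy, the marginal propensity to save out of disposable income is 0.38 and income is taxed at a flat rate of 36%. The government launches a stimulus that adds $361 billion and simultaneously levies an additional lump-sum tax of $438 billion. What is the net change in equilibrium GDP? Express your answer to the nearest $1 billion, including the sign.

MPC = 1 − MPS = 1 − 0.38 = 0.62.
Expenditure multiplier = 1/(1 − c(1−t)) = 1/(1 − 0.62×0.64) = 1/0.6032 ≈ 1.658.
ΔG contributes k·ΔG = (+$361 billion) / 0.6032 ≈ +$598.5 billion.
ΔT of +$438 billion changes first-round spending by −c·ΔT = −$271.56 billion, contributing k·(−c·ΔT) = (−$271.56 billion) / 0.6032 ≈ −$450.2 billion.
Net ΔY = k(ΔG − c·ΔT) = (+$89.44 billion) / 0.6032 ≈ +$148 billion.

+$148 billion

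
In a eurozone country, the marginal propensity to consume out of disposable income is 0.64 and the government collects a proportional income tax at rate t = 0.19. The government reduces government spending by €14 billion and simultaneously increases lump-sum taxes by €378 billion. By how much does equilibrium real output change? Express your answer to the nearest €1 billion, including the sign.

−€531 billion

Expenditure multiplier = 1/(1 − c(1−t)) = 1/(1 − 0.64×0.81) = 1/0.4816 ≈ 2.076.
ΔG contributes k·ΔG = (−€14 billion) / 0.4816 ≈ −€29.1 billion.
ΔT of +€378 billion changes first-round spending by −c·ΔT = −€241.92 billion, contributing k·(−c·ΔT) = (−€241.92 billion) / 0.4816 ≈ −€502.3 billion.
Net ΔY = k(ΔG − c·ΔT) = (−€255.92 billion) / 0.4816 ≈ −€531 billion.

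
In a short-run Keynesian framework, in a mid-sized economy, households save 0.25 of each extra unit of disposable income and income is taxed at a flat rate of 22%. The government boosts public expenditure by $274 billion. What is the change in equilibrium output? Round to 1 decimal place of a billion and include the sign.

+$660.2 billion

MPC = 1 − MPS = 1 − 0.25 = 0.75.
Expenditure multiplier = 1/(1 − c(1−t)) = 1/(1 − 0.75×0.78) = 1/0.415 ≈ 2.41.
ΔY = k × ΔG = (+$274 billion) / 0.415 ≈ +$660.2 billion.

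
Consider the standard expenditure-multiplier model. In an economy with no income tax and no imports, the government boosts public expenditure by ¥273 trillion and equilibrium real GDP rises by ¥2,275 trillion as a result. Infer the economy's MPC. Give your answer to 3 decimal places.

Implied spending multiplier k = ΔY/ΔG = 2,275/273 ≈ 8.3333.
Since k = 1/(1 − MPC), MPC = 1 − 1/k = 1 − ΔG/ΔY = 1 − 273/2,275 = 0.880.

0.880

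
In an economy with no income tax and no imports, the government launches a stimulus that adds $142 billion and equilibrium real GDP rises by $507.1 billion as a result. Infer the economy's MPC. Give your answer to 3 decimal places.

0.720

Implied spending multiplier k = ΔY/ΔG = 507.1/142 ≈ 3.5711.
Since k = 1/(1 − MPC), MPC = 1 − 1/k = 1 − ΔG/ΔY = 1 − 142/507.1 ≈ 0.720.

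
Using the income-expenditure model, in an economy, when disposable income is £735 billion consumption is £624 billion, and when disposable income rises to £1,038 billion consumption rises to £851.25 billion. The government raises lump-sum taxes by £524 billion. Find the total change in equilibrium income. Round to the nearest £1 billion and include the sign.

MPC = ΔC/ΔYd = (851.25 − 624)/(1,038 − 735) = 227.25/303 = 0.75.
A lump-sum tax change of +£524 billion shifts disposable income by −£524 billion; first-round consumption changes by −c × ΔT = −0.75 × (+£524 billion) = −£393 billion.
Expenditure multiplier = 1/(1 − MPC) = 1/(1 − 0.75) = 1/0.25 = 4.
The tax multiplier is −c × k = −3, so ΔY = k × (−c·ΔT) = (−£393 billion) / 0.25 = −£1,572 billion.

−£1,572 billion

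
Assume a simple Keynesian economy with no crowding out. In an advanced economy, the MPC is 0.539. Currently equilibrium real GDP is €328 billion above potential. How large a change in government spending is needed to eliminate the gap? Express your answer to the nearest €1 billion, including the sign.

−€151 billion

Spending multiplier = 1/(1 − MPC) = 1/(1 − 0.539) = 1/0.461 ≈ 2.169.
Need ΔY = −€328 billion, so ΔG = ΔY/k = (−€328 billion) × 0.461 ≈ −€151 billion.
The government should cut government spending by €151 billion.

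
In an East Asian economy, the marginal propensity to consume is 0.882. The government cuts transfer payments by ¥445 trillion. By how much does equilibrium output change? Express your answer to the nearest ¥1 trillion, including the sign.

The transfer change shifts disposable income by −¥445 trillion, so first-round consumption changes by c·ΔTR = 0.882 × (−¥445 trillion) = −¥392.49 trillion.
Expenditure multiplier = 1/(1 − MPC) = 1/(1 − 0.882) = 1/0.118 ≈ 8.475.
The transfer multiplier is c × k ≈ 7.475, so ΔY = k × (c·ΔTR) = (−¥392.49 trillion) / 0.118 ≈ −¥3,326 trillion.

−¥3,326 trillion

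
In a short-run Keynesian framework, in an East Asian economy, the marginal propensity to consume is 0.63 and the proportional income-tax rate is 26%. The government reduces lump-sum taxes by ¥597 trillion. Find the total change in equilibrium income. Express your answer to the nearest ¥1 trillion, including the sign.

+¥705 trillion

A lump-sum tax change of −¥597 trillion shifts disposable income by +¥597 trillion; first-round consumption changes by −c × ΔT = −0.63 × (−¥597 trillion) = +¥376.11 trillion.
Expenditure multiplier = 1/(1 − c(1−t)) = 1/(1 − 0.63×0.74) = 1/0.5338 ≈ 1.873.
The tax multiplier is −c × k ≈ −1.18, so ΔY = k × (−c·ΔT) = (+¥376.11 trillion) / 0.5338 ≈ +¥705 trillion.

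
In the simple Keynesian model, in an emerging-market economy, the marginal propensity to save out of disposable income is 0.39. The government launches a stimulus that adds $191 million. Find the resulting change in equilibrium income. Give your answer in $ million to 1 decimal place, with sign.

MPC = 1 − MPS = 1 − 0.39 = 0.61.
Spending multiplier = 1/(1 − MPC) = 1/(1 − 0.61) = 1/0.39 ≈ 2.564.
ΔY = k × ΔG = (+$191 million) / 0.39 ≈ +$489.7 million.

+$489.7 million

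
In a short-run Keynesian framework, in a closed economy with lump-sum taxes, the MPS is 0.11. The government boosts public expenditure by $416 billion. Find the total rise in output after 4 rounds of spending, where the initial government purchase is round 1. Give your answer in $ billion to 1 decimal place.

MPC = 1 − MPS = 1 − 0.11 = 0.89.
Round 1 adds ΔG = $416 billion; each later round is MPC = 0.89 times the previous.
After 4 rounds: 416 + 370.24 + 329.5136 + 293.267104 = ΔG·(1 − c^4)/(1 − c) = 416 × (1 − 0.62742241)/0.11 ≈ $1,409 billion.

$1,409.0 billion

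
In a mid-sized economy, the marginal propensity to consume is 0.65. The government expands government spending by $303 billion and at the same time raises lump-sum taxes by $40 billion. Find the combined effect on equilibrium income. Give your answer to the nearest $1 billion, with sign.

+$791 billion

Expenditure multiplier = 1/(1 − MPC) = 1/(1 − 0.65) = 1/0.35 ≈ 2.857.
ΔG contributes k·ΔG = (+$303 billion) / 0.35 ≈ +$865.7 billion.
ΔT of +$40 billion changes first-round spending by −c·ΔT = −$26 billion, contributing k·(−c·ΔT) = (−$26 billion) / 0.35 ≈ −$74.3 billion.
Net ΔY = k(ΔG − c·ΔT) = (+$277 billion) / 0.35 ≈ +$791 billion.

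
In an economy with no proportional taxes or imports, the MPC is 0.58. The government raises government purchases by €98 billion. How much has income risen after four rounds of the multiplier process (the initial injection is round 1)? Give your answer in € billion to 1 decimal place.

€206.9 billion

Round 1 adds ΔG = €98 billion; each later round is MPC = 0.58 times the previous.
After 4 rounds: 98 + 56.84 + 32.9672 + 19.120976 = ΔG·(1 − c^4)/(1 − c) = 98 × (1 − 0.11316496)/0.42 ≈ €206.9 billion.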